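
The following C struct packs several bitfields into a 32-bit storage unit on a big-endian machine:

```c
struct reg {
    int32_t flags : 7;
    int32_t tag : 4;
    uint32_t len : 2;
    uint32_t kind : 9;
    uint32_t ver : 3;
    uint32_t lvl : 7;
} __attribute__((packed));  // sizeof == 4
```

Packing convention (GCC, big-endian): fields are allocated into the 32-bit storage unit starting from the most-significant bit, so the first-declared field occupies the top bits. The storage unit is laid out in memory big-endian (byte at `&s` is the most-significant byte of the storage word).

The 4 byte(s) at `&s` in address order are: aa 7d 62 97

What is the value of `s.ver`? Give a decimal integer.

[0]=0xaa [1]=0x7d [2]=0x62 [3]=0x97 (big-endian) → word 0xaa7d6297
flags [25+:7] = (word>>25) & 0x7f = 85
tag [21+:4] = (word>>21) & 0xf = 3
len [19+:2] = (word>>19) & 0x3 = 3
kind [10+:9] = (word>>10) & 0x1ff = 344
ver [7+:3] = (word>>7) & 0x7 = 5  ←
lvl [0+:7] = (word>>0) & 0x7f = 23

5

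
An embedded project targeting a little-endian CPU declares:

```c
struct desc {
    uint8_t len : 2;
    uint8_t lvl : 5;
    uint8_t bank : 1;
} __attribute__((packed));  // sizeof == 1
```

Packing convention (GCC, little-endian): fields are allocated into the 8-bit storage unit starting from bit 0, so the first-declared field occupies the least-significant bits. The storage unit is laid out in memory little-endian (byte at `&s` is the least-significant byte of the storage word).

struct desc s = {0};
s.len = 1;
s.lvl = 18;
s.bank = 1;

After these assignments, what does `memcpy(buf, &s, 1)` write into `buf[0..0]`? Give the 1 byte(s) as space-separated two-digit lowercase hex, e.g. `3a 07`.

c9

len:2 = 1 → 0x1 << 0 → word 0x01
lvl:5 = 18 → 0x12 << 2 → word 0x49
bank:1 = 1 → 0x1 << 7 → word 0xc9
word = 0xc9 → little-endian bytes:
  [0]=0xc9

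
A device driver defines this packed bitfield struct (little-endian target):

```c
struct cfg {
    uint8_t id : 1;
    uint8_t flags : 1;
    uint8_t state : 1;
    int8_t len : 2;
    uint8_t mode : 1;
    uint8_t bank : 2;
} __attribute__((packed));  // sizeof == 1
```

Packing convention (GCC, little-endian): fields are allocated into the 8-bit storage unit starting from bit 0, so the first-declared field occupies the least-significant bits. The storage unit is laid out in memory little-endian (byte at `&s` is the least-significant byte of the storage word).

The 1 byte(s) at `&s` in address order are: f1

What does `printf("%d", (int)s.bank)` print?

[0]=0xf1 (little-endian) → word 0xf1
id [0+:1] = (word>>0) & 0x1 = 1
flags [1+:1] = (word>>1) & 0x1 = 0
state [2+:1] = (word>>2) & 0x1 = 0
len [3+:2] = (word>>3) & 0x3 = 2
mode [5+:1] = (word>>5) & 0x1 = 1
bank [6+:2] = (word>>6) & 0x3 = 3  ←

3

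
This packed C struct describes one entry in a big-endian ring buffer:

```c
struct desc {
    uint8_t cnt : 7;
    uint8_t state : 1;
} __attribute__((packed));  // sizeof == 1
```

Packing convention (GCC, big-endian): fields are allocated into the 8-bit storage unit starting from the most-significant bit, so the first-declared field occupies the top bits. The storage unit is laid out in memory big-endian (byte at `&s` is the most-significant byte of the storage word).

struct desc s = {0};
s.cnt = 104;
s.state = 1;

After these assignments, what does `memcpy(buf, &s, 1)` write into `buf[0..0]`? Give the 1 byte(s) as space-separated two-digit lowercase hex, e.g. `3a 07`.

cnt:7 = 104 → 0x68 << 1 → word 0xd0
state:1 = 1 → 0x1 << 0 → word 0xd1
word = 0xd1 → big-endian bytes:
  [0]=0xd1

d1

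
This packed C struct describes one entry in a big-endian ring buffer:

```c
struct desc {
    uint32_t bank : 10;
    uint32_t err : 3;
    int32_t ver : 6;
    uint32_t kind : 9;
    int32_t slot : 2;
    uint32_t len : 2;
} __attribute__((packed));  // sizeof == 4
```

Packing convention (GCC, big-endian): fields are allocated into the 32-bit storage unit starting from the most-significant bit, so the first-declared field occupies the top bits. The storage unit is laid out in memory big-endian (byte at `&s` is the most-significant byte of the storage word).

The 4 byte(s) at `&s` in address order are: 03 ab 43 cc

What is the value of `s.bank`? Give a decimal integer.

14

[0]=0x03 [1]=0xab [2]=0x43 [3]=0xcc (big-endian) → word 0x03ab43cc
bank [22+:10] = (word>>22) & 0x3ff = 14  ←
err [19+:3] = (word>>19) & 0x7 = 5
ver [13+:6] = (word>>13) & 0x3f = 26
kind [4+:9] = (word>>4) & 0x1ff = 60
slot [2+:2] = (word>>2) & 0x3 = 3
len [0+:2] = (word>>0) & 0x3 = 0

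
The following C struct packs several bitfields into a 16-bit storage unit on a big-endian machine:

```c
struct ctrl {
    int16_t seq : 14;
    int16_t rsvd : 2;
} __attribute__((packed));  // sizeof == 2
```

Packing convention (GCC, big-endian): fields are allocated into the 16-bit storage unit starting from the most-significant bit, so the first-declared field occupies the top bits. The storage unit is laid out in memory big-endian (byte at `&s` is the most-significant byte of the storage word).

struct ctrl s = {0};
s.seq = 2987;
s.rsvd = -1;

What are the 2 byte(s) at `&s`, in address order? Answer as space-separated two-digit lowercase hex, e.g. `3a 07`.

seq (14b) val=2987 bits=0xbab at bit 2: 0x2eac
rsvd (2b) val=-1 bits=0x3 at bit 0: 0x2eaf
word = 0x2eaf → big-endian bytes:
  [0]=0x2e  [1]=0xaf

2e af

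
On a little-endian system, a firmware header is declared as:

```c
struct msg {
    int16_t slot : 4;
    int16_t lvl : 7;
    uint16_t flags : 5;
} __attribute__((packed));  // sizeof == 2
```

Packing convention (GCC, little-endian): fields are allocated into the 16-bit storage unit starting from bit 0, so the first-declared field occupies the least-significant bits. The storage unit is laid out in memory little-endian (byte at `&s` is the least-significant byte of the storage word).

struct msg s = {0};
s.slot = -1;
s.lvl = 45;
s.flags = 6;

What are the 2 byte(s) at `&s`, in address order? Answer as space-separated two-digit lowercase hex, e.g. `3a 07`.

[0+:4] slot=-1 & 0xf = 0xf; word=0x000f
[4+:7] lvl=45 & 0x7f = 0x2d; word=0x02df
[11+:5] flags=6 & 0x1f = 0x6; word=0x32df
word = 0x32df → little-endian bytes:
  [0]=0xdf  [1]=0x32

df 32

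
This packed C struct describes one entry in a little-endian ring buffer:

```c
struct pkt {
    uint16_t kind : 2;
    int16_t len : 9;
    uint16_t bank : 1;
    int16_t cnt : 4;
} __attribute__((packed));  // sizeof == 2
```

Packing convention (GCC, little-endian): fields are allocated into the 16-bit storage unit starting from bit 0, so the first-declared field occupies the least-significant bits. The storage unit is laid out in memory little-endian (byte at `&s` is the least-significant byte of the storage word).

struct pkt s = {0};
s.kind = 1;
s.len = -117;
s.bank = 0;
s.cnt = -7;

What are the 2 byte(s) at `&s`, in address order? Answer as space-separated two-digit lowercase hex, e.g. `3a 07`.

[0+:2] kind=1 & 0x3 = 0x1; word=0x0001
[2+:9] len=-117 & 0x1ff = 0x18b; word=0x062d
[11+:1] bank=0 & 0x1 = 0x0; word=0x062d
[12+:4] cnt=-7 & 0xf = 0x9; word=0x962d
word = 0x962d → little-endian bytes:
  [0]=0x2d  [1]=0x96

2d 96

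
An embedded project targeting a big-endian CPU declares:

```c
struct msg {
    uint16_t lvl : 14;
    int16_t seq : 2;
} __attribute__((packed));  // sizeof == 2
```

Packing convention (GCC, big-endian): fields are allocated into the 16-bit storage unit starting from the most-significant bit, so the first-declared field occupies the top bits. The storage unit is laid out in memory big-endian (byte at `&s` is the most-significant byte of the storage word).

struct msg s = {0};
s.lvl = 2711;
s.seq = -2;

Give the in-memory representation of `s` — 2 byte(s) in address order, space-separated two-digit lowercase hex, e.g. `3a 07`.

2a 5e

lvl:14 = 2711 → 0xa97 << 2 → word 0x2a5c
seq:2 = -2 → 0x2 << 0 → word 0x2a5e
word = 0x2a5e → big-endian bytes:
  [0]=0x2a  [1]=0x5e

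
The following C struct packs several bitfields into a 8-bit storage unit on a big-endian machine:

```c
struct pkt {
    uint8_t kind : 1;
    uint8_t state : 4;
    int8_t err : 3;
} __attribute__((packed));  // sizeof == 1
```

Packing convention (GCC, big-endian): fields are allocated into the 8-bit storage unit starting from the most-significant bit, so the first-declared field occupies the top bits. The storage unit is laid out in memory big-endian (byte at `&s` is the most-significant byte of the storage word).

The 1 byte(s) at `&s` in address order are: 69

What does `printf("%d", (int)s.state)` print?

13

[0]=0x69 (big-endian) → word 0x69
kind [7+:1] = (word>>7) & 0x1 = 0
state [3+:4] = (word>>3) & 0xf = 13  ←
err [0+:3] = (word>>0) & 0x7 = 1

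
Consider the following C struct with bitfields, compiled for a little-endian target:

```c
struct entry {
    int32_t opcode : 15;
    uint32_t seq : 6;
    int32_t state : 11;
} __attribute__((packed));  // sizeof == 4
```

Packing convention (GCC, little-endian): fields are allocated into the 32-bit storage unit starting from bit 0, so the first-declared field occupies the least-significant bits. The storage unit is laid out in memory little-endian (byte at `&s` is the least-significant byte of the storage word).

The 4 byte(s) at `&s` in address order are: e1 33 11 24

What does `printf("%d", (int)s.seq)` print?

34

[0]=0xe1 [1]=0x33 [2]=0x11 [3]=0x24 (little-endian) → word 0x241133e1
opcode:15 @ bit 0 → (0x241133e1>>0)&0x7fff = 0x33e1
seq:6 @ bit 15 → (0x241133e1>>15)&0x3f = 0x22  ←
state:11 @ bit 21 → (0x241133e1>>21)&0x7ff = 0x120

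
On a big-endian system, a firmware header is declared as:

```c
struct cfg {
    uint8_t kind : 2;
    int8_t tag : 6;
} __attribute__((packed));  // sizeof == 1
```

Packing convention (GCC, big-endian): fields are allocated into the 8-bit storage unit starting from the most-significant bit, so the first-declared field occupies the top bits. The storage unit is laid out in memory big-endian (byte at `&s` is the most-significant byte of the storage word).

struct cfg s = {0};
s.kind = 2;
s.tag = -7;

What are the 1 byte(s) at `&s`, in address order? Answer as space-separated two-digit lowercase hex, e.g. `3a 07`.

kind:2 = 2 → 0x2 << 6 → word 0x80
tag:6 = -7 → 0x39 << 0 → word 0xb9
word = 0xb9 → big-endian bytes:
  [0]=0xb9

b9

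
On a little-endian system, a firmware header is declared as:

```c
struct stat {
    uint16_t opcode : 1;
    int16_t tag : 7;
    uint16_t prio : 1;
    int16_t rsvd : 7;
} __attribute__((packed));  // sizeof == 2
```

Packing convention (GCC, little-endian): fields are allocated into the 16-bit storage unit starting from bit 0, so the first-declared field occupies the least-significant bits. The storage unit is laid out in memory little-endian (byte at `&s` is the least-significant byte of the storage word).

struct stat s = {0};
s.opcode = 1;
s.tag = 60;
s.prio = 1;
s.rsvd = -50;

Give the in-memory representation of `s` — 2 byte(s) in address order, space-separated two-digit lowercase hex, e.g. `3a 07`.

opcode:1 = 1 → 0x1 << 0 → word 0x0001
tag:7 = 60 → 0x3c << 1 → word 0x0079
prio:1 = 1 → 0x1 << 8 → word 0x0179
rsvd:7 = -50 → 0x4e << 9 → word 0x9d79
word = 0x9d79 → little-endian bytes:
  [0]=0x79  [1]=0x9d

79 9d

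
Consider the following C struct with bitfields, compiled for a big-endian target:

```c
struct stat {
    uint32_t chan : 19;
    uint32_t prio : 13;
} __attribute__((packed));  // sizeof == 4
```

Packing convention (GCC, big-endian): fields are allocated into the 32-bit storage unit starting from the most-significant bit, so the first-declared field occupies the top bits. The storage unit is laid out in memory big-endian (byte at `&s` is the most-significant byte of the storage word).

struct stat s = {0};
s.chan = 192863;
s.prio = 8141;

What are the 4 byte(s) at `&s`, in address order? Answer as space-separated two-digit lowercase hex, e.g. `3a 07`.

5e 2b ff cd

chan (19b) val=192863 bits=0x2f15f at bit 13: 0x5e2be000
prio (13b) val=8141 bits=0x1fcd at bit 0: 0x5e2bffcd
word = 0x5e2bffcd → big-endian bytes:
  [0]=0x5e  [1]=0x2b  [2]=0xff  [3]=0xcd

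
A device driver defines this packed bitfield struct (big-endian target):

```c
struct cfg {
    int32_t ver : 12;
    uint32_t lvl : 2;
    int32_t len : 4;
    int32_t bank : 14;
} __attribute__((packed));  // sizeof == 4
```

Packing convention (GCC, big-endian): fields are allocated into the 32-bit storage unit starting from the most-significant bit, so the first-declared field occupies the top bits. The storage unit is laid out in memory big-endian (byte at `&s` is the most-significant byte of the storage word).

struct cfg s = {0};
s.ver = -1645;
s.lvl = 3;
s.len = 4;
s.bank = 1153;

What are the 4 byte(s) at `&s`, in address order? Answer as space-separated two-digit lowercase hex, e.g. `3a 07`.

99 3d 04 81

[20+:12] ver=-1645 & 0xfff = 0x993; word=0x99300000
[18+:2] lvl=3 & 0x3 = 0x3; word=0x993c0000
[14+:4] len=4 & 0xf = 0x4; word=0x993d0000
[0+:14] bank=1153 & 0x3fff = 0x481; word=0x993d0481
word = 0x993d0481 → big-endian bytes:
  [0]=0x99  [1]=0x3d  [2]=0x04  [3]=0x81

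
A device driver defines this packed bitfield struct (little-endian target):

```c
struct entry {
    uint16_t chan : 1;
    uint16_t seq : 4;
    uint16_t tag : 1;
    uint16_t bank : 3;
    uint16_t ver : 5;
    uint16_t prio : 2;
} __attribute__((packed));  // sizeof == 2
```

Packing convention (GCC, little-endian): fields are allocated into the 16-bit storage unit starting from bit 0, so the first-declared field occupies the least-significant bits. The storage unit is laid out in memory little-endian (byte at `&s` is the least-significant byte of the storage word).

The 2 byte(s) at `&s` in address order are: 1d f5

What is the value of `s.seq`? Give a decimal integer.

14

[0]=0x1d [1]=0xf5 (little-endian) → word 0xf51d
chan:1 @ bit 0 → (0xf51d>>0)&0x1 = 0x1
seq:4 @ bit 1 → (0xf51d>>1)&0xf = 0xe  ←
tag:1 @ bit 5 → (0xf51d>>5)&0x1 = 0x0
bank:3 @ bit 6 → (0xf51d>>6)&0x7 = 0x4
ver:5 @ bit 9 → (0xf51d>>9)&0x1f = 0x1a
prio:2 @ bit 14 → (0xf51d>>14)&0x3 = 0x3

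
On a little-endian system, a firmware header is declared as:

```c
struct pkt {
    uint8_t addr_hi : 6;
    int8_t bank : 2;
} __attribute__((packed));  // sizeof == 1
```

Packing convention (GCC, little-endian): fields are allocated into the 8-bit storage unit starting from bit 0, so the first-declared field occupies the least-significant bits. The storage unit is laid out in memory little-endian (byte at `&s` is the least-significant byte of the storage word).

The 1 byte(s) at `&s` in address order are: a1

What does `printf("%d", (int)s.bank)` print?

-2

[0]=0xa1 (little-endian) → word 0xa1
addr_hi:6 @ bit 0 → (0xa1>>0)&0x3f = 0x21
bank:2 @ bit 6 → (0xa1>>6)&0x3 = 0x2  ←
bank signed 2b, MSB=1: 2 - 4 = -2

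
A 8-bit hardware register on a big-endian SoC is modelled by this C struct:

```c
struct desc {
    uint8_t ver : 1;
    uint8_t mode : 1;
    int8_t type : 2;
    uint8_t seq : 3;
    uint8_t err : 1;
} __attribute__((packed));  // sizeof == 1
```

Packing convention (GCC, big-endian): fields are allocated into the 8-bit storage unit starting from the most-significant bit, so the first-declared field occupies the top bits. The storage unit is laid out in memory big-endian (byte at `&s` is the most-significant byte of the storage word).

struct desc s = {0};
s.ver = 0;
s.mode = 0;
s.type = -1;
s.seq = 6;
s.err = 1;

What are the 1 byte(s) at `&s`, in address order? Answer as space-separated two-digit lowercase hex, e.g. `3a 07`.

3d

ver:1 = 0 → 0x0 << 7 → word 0x00
mode:1 = 0 → 0x0 << 6 → word 0x00
type:2 = -1 → 0x3 << 4 → word 0x30
seq:3 = 6 → 0x6 << 1 → word 0x3c
err:1 = 1 → 0x1 << 0 → word 0x3d
word = 0x3d → big-endian bytes:
  [0]=0x3d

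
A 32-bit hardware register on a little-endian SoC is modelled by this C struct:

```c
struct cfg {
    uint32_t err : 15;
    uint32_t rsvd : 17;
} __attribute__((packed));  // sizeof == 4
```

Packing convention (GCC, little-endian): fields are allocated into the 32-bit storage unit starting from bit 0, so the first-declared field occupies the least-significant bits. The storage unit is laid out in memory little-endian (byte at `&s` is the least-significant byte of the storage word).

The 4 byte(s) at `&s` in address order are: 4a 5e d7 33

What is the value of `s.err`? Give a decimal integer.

24138

[0]=0x4a [1]=0x5e [2]=0xd7 [3]=0x33 (little-endian) → word 0x33d75e4a
err:15 @ bit 0 → (0x33d75e4a>>0)&0x7fff = 0x5e4a  ←
rsvd:17 @ bit 15 → (0x33d75e4a>>15)&0x1ffff = 0x67ae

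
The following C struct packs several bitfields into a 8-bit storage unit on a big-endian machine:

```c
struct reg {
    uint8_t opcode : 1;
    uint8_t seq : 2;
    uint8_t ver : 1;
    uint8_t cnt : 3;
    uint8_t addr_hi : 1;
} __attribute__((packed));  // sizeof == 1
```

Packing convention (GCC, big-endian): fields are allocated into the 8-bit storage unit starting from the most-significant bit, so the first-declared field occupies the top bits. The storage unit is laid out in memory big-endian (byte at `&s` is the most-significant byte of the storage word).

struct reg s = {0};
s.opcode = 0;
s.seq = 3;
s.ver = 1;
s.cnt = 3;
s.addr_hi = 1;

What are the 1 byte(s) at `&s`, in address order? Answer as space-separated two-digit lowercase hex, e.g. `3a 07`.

77

[7+:1] opcode=0 & 0x1 = 0x0; word=0x00
[5+:2] seq=3 & 0x3 = 0x3; word=0x60
[4+:1] ver=1 & 0x1 = 0x1; word=0x70
[1+:3] cnt=3 & 0x7 = 0x3; word=0x76
[0+:1] addr_hi=1 & 0x1 = 0x1; word=0x77
word = 0x77 → big-endian bytes:
  [0]=0x77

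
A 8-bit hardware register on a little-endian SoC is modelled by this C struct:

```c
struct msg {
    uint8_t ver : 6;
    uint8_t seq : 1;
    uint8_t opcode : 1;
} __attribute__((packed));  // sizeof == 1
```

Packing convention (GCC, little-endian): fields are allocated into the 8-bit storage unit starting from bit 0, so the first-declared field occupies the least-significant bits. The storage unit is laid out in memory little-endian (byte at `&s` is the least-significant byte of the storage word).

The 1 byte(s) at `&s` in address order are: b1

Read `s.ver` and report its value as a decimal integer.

49

[0]=0xb1 (little-endian) → word 0xb1
ver [0+:6] = (word>>0) & 0x3f = 49  ←
seq [6+:1] = (word>>6) & 0x1 = 0
opcode [7+:1] = (word>>7) & 0x1 = 1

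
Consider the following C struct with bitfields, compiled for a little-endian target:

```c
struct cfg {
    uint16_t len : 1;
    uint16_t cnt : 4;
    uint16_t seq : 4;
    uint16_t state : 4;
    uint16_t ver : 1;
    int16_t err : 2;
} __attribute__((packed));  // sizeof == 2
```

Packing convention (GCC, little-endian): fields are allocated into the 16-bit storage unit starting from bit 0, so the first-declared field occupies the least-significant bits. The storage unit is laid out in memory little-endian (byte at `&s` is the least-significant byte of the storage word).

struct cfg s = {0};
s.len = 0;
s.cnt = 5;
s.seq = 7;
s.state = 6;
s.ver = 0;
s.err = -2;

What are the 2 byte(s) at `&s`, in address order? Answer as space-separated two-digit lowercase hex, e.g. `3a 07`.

[0+:1] len=0 & 0x1 = 0x0; word=0x0000
[1+:4] cnt=5 & 0xf = 0x5; word=0x000a
[5+:4] seq=7 & 0xf = 0x7; word=0x00ea
[9+:4] state=6 & 0xf = 0x6; word=0x0cea
[13+:1] ver=0 & 0x1 = 0x0; word=0x0cea
[14+:2] err=-2 & 0x3 = 0x2; word=0x8cea
word = 0x8cea → little-endian bytes:
  [0]=0xea  [1]=0x8c

ea 8c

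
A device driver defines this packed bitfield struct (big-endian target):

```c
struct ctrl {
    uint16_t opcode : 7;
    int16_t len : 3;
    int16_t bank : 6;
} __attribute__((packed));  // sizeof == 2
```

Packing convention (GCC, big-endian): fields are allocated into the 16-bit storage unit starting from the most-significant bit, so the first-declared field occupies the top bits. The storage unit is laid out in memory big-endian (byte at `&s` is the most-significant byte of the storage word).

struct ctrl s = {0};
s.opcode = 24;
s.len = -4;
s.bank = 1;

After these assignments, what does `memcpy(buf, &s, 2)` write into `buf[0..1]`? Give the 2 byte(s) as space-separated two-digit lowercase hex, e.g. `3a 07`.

[9+:7] opcode=24 & 0x7f = 0x18; word=0x3000
[6+:3] len=-4 & 0x7 = 0x4; word=0x3100
[0+:6] bank=1 & 0x3f = 0x1; word=0x3101
word = 0x3101 → big-endian bytes:
  [0]=0x31  [1]=0x01

31 01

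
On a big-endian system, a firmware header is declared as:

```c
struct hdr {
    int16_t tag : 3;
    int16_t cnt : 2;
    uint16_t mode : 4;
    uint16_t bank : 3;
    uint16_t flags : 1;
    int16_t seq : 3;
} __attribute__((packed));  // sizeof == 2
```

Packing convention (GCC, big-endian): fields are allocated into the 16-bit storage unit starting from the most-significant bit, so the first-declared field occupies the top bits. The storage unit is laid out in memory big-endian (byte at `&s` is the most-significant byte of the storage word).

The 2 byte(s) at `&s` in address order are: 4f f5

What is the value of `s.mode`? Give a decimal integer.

15

[0]=0x4f [1]=0xf5 (big-endian) → word 0x4ff5
tag:3 @ bit 13 → (0x4ff5>>13)&0x7 = 0x2
cnt:2 @ bit 11 → (0x4ff5>>11)&0x3 = 0x1
mode:4 @ bit 7 → (0x4ff5>>7)&0xf = 0xf  ←
bank:3 @ bit 4 → (0x4ff5>>4)&0x7 = 0x7
flags:1 @ bit 3 → (0x4ff5>>3)&0x1 = 0x0
seq:3 @ bit 0 → (0x4ff5>>0)&0x7 = 0x5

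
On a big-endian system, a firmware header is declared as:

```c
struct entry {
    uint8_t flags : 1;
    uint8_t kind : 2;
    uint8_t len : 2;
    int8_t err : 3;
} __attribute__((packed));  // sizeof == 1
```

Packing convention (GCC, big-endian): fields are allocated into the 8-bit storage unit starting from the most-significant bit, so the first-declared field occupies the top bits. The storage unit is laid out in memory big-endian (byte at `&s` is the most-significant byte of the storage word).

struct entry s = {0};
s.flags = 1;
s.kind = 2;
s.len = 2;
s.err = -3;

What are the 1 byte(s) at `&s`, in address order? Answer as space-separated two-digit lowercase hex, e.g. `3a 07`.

flags (1b) val=1 bits=0x1 at bit 7: 0x80
kind (2b) val=2 bits=0x2 at bit 5: 0xc0
len (2b) val=2 bits=0x2 at bit 3: 0xd0
err (3b) val=-3 bits=0x5 at bit 0: 0xd5
word = 0xd5 → big-endian bytes:
  [0]=0xd5

d5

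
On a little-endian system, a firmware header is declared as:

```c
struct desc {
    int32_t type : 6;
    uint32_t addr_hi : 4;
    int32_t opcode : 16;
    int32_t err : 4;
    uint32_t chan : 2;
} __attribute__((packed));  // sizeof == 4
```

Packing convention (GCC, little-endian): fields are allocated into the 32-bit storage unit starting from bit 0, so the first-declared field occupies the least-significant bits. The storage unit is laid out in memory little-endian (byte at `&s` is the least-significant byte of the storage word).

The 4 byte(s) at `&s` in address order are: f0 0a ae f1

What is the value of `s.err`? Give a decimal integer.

-4

[0]=0xf0 [1]=0x0a [2]=0xae [3]=0xf1 (little-endian) → word 0xf1ae0af0
type [0+:6] = (word>>0) & 0x3f = 48
addr_hi [6+:4] = (word>>6) & 0xf = 11
opcode [10+:16] = (word>>10) & 0xffff = 27522
err [26+:4] = (word>>26) & 0xf = 12  ←
chan [30+:2] = (word>>30) & 0x3 = 3
err signed 4b, MSB=1: 12 - 16 = -4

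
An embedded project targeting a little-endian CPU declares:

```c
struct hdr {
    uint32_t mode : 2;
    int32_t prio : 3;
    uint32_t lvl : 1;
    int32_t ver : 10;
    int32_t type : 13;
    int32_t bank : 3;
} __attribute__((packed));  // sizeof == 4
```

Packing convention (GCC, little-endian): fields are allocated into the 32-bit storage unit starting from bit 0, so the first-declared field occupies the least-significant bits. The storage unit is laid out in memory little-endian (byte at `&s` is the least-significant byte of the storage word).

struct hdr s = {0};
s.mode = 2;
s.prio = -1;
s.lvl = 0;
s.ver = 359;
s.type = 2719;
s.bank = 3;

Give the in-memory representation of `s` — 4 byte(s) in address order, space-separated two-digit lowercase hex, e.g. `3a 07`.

de 59 9f 6a

[0+:2] mode=2 & 0x3 = 0x2; word=0x00000002
[2+:3] prio=-1 & 0x7 = 0x7; word=0x0000001e
[5+:1] lvl=0 & 0x1 = 0x0; word=0x0000001e
[6+:10] ver=359 & 0x3ff = 0x167; word=0x000059de
[16+:13] type=2719 & 0x1fff = 0xa9f; word=0x0a9f59de
[29+:3] bank=3 & 0x7 = 0x3; word=0x6a9f59de
word = 0x6a9f59de → little-endian bytes:
  [0]=0xde  [1]=0x59  [2]=0x9f  [3]=0x6a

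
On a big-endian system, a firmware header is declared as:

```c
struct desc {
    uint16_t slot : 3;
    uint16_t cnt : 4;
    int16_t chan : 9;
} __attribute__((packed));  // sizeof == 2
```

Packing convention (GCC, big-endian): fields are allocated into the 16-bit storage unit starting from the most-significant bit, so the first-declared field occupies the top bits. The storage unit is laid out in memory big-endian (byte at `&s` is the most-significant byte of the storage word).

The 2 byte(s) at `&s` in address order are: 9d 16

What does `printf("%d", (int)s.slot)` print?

4

[0]=0x9d [1]=0x16 (big-endian) → word 0x9d16
slot [13+:3] = (word>>13) & 0x7 = 4  ←
cnt [9+:4] = (word>>9) & 0xf = 14
chan [0+:9] = (word>>0) & 0x1ff = 278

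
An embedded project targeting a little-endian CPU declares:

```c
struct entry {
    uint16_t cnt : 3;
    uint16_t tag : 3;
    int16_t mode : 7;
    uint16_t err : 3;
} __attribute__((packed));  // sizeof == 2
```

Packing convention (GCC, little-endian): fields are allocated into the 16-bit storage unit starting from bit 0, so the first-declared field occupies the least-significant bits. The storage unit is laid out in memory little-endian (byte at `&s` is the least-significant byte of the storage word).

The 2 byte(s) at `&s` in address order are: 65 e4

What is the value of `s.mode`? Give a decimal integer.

17

[0]=0x65 [1]=0xe4 (little-endian) → word 0xe465
cnt:3 @ bit 0 → (0xe465>>0)&0x7 = 0x5
tag:3 @ bit 3 → (0xe465>>3)&0x7 = 0x4
mode:7 @ bit 6 → (0xe465>>6)&0x7f = 0x11  ←
err:3 @ bit 13 → (0xe465>>13)&0x7 = 0x7
mode signed 7b, MSB=0: value = 17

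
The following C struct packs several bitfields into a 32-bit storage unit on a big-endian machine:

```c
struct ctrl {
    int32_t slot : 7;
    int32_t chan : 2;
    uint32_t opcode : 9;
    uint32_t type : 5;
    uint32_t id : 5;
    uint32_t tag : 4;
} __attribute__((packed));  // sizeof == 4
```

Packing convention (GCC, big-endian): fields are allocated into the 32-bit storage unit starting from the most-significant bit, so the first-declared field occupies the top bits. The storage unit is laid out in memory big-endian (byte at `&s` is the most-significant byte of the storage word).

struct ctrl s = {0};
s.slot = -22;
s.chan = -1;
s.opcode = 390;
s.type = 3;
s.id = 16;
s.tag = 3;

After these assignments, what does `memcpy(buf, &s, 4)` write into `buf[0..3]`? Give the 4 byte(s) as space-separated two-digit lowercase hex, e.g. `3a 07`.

slot:7 = -22 → 0x6a << 25 → word 0xd4000000
chan:2 = -1 → 0x3 << 23 → word 0xd5800000
opcode:9 = 390 → 0x186 << 14 → word 0xd5e18000
type:5 = 3 → 0x3 << 9 → word 0xd5e18600
id:5 = 16 → 0x10 << 4 → word 0xd5e18700
tag:4 = 3 → 0x3 << 0 → word 0xd5e18703
word = 0xd5e18703 → big-endian bytes:
  [0]=0xd5  [1]=0xe1  [2]=0x87  [3]=0x03

d5 e1 87 03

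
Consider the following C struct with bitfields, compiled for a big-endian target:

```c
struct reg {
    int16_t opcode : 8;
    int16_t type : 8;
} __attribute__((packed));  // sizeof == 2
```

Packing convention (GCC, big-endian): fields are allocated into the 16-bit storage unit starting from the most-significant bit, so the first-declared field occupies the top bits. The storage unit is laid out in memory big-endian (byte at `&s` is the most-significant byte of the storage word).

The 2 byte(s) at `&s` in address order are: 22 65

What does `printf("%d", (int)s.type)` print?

[0]=0x22 [1]=0x65 (big-endian) → word 0x2265
opcode:8 @ bit 8 → (0x2265>>8)&0xff = 0x22
type:8 @ bit 0 → (0x2265>>0)&0xff = 0x65  ←
type signed 8b, MSB=0: value = 101

101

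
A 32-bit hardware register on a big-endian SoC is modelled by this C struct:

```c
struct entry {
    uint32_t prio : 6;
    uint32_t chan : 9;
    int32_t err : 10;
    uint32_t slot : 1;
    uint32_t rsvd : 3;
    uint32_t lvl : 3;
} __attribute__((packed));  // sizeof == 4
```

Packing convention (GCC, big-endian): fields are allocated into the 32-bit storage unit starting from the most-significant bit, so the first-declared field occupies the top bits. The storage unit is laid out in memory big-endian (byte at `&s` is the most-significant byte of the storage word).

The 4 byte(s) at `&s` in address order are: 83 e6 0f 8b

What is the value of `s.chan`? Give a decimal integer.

499

[0]=0x83 [1]=0xe6 [2]=0x0f [3]=0x8b (big-endian) → word 0x83e60f8b
prio:6 @ bit 26 → (0x83e60f8b>>26)&0x3f = 0x20
chan:9 @ bit 17 → (0x83e60f8b>>17)&0x1ff = 0x1f3  ←
err:10 @ bit 7 → (0x83e60f8b>>7)&0x3ff = 0x1f
slot:1 @ bit 6 → (0x83e60f8b>>6)&0x1 = 0x0
rsvd:3 @ bit 3 → (0x83e60f8b>>3)&0x7 = 0x1
lvl:3 @ bit 0 → (0x83e60f8b>>0)&0x7 = 0x3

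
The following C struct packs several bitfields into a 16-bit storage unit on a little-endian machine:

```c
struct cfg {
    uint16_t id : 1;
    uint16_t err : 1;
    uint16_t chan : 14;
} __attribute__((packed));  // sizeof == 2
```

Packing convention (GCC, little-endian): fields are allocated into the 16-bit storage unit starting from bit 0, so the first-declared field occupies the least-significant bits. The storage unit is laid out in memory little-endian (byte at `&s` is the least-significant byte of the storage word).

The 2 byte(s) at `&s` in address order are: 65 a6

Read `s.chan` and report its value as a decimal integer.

10649

[0]=0x65 [1]=0xa6 (little-endian) → word 0xa665
id:1 @ bit 0 → (0xa665>>0)&0x1 = 0x1
err:1 @ bit 1 → (0xa665>>1)&0x1 = 0x0
chan:14 @ bit 2 → (0xa665>>2)&0x3fff = 0x2999  ←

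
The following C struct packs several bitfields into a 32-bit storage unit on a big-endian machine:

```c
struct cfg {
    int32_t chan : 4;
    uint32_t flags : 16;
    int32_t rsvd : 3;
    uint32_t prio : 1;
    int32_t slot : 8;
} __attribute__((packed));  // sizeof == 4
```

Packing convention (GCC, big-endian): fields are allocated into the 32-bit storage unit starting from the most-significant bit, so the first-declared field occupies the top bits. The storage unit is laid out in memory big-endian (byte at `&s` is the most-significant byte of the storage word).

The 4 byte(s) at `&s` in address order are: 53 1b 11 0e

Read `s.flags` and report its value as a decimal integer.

12721

[0]=0x53 [1]=0x1b [2]=0x11 [3]=0x0e (big-endian) → word 0x531b110e
chan:4 @ bit 28 → (0x531b110e>>28)&0xf = 0x5
flags:16 @ bit 12 → (0x531b110e>>12)&0xffff = 0x31b1  ←
rsvd:3 @ bit 9 → (0x531b110e>>9)&0x7 = 0x0
prio:1 @ bit 8 → (0x531b110e>>8)&0x1 = 0x1
slot:8 @ bit 0 → (0x531b110e>>0)&0xff = 0xe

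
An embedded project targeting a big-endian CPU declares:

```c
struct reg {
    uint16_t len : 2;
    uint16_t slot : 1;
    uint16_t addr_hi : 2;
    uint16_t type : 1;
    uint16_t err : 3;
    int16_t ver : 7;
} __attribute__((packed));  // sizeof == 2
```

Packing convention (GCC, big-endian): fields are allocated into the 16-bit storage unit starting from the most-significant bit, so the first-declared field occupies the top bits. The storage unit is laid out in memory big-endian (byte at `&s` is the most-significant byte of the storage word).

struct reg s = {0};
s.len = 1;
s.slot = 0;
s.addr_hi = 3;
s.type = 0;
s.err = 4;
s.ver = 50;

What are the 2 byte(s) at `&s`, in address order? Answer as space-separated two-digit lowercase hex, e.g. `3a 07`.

len:2 = 1 → 0x1 << 14 → word 0x4000
slot:1 = 0 → 0x0 << 13 → word 0x4000
addr_hi:2 = 3 → 0x3 << 11 → word 0x5800
type:1 = 0 → 0x0 << 10 → word 0x5800
err:3 = 4 → 0x4 << 7 → word 0x5a00
ver:7 = 50 → 0x32 << 0 → word 0x5a32
word = 0x5a32 → big-endian bytes:
  [0]=0x5a  [1]=0x32

5a 32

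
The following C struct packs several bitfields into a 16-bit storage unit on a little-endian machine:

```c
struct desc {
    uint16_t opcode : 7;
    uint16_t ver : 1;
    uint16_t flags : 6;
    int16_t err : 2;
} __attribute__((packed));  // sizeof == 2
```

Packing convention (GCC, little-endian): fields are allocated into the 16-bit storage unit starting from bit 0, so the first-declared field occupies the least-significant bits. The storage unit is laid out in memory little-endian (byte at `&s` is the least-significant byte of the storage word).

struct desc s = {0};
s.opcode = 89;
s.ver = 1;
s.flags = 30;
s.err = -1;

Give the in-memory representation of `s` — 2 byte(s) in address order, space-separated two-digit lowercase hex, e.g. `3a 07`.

d9 de

opcode (7b) val=89 bits=0x59 at bit 0: 0x0059
ver (1b) val=1 bits=0x1 at bit 7: 0x00d9
flags (6b) val=30 bits=0x1e at bit 8: 0x1ed9
err (2b) val=-1 bits=0x3 at bit 14: 0xded9
word = 0xded9 → little-endian bytes:
  [0]=0xd9  [1]=0xde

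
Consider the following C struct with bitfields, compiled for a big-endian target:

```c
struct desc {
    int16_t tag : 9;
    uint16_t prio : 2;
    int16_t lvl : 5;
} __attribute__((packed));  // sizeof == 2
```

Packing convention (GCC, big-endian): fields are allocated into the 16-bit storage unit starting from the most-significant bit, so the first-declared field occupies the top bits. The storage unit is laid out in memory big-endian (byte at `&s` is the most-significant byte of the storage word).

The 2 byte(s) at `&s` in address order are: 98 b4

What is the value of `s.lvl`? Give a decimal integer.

-12

[0]=0x98 [1]=0xb4 (big-endian) → word 0x98b4
tag [7+:9] = (word>>7) & 0x1ff = 305
prio [5+:2] = (word>>5) & 0x3 = 1
lvl [0+:5] = (word>>0) & 0x1f = 20  ←
lvl signed 5b, MSB=1: 20 - 32 = -12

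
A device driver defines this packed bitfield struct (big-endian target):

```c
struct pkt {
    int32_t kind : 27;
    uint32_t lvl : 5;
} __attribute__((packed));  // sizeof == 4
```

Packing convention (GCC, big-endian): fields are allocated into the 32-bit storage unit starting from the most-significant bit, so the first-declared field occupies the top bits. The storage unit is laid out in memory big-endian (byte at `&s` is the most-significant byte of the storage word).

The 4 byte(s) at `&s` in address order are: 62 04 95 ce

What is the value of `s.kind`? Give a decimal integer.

[0]=0x62 [1]=0x04 [2]=0x95 [3]=0xce (big-endian) → word 0x620495ce
kind:27 @ bit 5 → (0x620495ce>>5)&0x7ffffff = 0x31024ae  ←
lvl:5 @ bit 0 → (0x620495ce>>0)&0x1f = 0xe
kind signed 27b, MSB=0: value = 51389614

51389614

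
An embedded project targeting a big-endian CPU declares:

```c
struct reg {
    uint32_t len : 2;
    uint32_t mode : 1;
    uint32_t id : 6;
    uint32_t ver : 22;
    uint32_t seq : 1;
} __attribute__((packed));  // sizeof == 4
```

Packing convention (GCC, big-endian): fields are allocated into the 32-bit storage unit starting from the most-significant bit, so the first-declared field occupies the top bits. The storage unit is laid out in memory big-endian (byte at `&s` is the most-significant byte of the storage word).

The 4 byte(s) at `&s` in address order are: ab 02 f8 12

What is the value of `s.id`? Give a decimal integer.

[0]=0xab [1]=0x02 [2]=0xf8 [3]=0x12 (big-endian) → word 0xab02f812
len:2 @ bit 30 → (0xab02f812>>30)&0x3 = 0x2
mode:1 @ bit 29 → (0xab02f812>>29)&0x1 = 0x1
id:6 @ bit 23 → (0xab02f812>>23)&0x3f = 0x16  ←
ver:22 @ bit 1 → (0xab02f812>>1)&0x3fffff = 0x17c09
seq:1 @ bit 0 → (0xab02f812>>0)&0x1 = 0x0

22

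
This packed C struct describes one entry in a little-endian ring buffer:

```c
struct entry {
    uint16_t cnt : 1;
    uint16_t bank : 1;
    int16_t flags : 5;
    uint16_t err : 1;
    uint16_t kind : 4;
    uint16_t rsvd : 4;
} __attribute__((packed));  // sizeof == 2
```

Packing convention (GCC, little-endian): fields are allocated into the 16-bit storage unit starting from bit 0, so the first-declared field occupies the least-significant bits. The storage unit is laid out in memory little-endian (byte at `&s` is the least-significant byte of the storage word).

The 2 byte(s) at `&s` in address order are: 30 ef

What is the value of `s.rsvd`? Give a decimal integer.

[0]=0x30 [1]=0xef (little-endian) → word 0xef30
cnt [0+:1] = (word>>0) & 0x1 = 0
bank [1+:1] = (word>>1) & 0x1 = 0
flags [2+:5] = (word>>2) & 0x1f = 12
err [7+:1] = (word>>7) & 0x1 = 0
kind [8+:4] = (word>>8) & 0xf = 15
rsvd [12+:4] = (word>>12) & 0xf = 14  ←

14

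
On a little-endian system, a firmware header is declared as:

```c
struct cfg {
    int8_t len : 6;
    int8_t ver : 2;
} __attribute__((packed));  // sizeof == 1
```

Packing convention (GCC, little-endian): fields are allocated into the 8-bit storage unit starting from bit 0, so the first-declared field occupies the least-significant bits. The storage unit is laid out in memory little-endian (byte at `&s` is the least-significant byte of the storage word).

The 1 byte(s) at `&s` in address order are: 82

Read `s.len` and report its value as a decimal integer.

[0]=0x82 (little-endian) → word 0x82
len:6 @ bit 0 → (0x82>>0)&0x3f = 0x2  ←
ver:2 @ bit 6 → (0x82>>6)&0x3 = 0x2
len signed 6b, MSB=0: value = 2

2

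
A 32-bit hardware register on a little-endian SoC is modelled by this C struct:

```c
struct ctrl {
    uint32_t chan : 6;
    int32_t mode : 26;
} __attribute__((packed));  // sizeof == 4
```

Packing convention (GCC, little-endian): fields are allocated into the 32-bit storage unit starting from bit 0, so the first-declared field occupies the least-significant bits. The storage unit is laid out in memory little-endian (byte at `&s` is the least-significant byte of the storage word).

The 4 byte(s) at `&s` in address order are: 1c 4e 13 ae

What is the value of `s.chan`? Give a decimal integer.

28

[0]=0x1c [1]=0x4e [2]=0x13 [3]=0xae (little-endian) → word 0xae134e1c
chan [0+:6] = (word>>0) & 0x3f = 28  ←
mode [6+:26] = (word>>6) & 0x3ffffff = 45632824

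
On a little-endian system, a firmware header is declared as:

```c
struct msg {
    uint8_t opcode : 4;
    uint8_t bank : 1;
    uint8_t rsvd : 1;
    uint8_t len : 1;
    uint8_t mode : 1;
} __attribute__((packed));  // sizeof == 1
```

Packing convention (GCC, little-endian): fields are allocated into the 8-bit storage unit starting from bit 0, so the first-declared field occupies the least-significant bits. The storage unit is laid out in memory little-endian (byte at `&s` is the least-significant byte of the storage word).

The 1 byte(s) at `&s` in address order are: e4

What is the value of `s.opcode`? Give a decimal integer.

[0]=0xe4 (little-endian) → word 0xe4
opcode:4 @ bit 0 → (0xe4>>0)&0xf = 0x4  ←
bank:1 @ bit 4 → (0xe4>>4)&0x1 = 0x0
rsvd:1 @ bit 5 → (0xe4>>5)&0x1 = 0x1
len:1 @ bit 6 → (0xe4>>6)&0x1 = 0x1
mode:1 @ bit 7 → (0xe4>>7)&0x1 = 0x1

4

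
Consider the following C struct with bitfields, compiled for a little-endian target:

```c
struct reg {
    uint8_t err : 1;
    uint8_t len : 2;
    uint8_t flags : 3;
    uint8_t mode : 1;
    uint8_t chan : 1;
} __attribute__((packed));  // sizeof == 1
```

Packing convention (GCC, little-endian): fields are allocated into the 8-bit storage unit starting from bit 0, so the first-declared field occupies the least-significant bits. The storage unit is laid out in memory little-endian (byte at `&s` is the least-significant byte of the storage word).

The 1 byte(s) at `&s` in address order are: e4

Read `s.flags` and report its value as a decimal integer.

4

[0]=0xe4 (little-endian) → word 0xe4
err:1 @ bit 0 → (0xe4>>0)&0x1 = 0x0
len:2 @ bit 1 → (0xe4>>1)&0x3 = 0x2
flags:3 @ bit 3 → (0xe4>>3)&0x7 = 0x4  ←
mode:1 @ bit 6 → (0xe4>>6)&0x1 = 0x1
chan:1 @ bit 7 → (0xe4>>7)&0x1 = 0x1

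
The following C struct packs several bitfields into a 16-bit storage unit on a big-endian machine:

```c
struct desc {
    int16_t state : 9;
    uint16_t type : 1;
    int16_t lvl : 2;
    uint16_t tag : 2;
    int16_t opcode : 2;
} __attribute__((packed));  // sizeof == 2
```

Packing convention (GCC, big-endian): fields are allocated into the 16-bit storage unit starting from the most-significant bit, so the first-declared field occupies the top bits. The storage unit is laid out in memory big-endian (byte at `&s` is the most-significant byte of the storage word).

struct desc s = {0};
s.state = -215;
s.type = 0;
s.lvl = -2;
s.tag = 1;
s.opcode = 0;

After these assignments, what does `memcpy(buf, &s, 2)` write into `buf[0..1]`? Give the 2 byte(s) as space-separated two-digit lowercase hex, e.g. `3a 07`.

state (9b) val=-215 bits=0x129 at bit 7: 0x9480
type (1b) val=0 bits=0x0 at bit 6: 0x9480
lvl (2b) val=-2 bits=0x2 at bit 4: 0x94a0
tag (2b) val=1 bits=0x1 at bit 2: 0x94a4
opcode (2b) val=0 bits=0x0 at bit 0: 0x94a4
word = 0x94a4 → big-endian bytes:
  [0]=0x94  [1]=0xa4

94 a4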